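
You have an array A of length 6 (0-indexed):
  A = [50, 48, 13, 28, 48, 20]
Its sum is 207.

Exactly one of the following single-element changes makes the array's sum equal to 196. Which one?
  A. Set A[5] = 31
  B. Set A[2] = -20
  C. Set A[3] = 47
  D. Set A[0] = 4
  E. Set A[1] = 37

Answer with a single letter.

Answer: E

Derivation:
Option A: A[5] 20->31, delta=11, new_sum=207+(11)=218
Option B: A[2] 13->-20, delta=-33, new_sum=207+(-33)=174
Option C: A[3] 28->47, delta=19, new_sum=207+(19)=226
Option D: A[0] 50->4, delta=-46, new_sum=207+(-46)=161
Option E: A[1] 48->37, delta=-11, new_sum=207+(-11)=196 <-- matches target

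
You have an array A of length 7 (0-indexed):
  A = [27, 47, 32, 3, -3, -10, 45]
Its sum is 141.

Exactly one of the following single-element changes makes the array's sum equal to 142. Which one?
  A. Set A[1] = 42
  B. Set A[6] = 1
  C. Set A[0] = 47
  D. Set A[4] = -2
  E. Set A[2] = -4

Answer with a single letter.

Answer: D

Derivation:
Option A: A[1] 47->42, delta=-5, new_sum=141+(-5)=136
Option B: A[6] 45->1, delta=-44, new_sum=141+(-44)=97
Option C: A[0] 27->47, delta=20, new_sum=141+(20)=161
Option D: A[4] -3->-2, delta=1, new_sum=141+(1)=142 <-- matches target
Option E: A[2] 32->-4, delta=-36, new_sum=141+(-36)=105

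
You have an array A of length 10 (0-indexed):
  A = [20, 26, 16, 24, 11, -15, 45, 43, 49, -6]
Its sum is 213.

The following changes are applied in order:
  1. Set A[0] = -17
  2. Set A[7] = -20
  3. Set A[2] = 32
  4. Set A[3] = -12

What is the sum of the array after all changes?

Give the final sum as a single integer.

Initial sum: 213
Change 1: A[0] 20 -> -17, delta = -37, sum = 176
Change 2: A[7] 43 -> -20, delta = -63, sum = 113
Change 3: A[2] 16 -> 32, delta = 16, sum = 129
Change 4: A[3] 24 -> -12, delta = -36, sum = 93

Answer: 93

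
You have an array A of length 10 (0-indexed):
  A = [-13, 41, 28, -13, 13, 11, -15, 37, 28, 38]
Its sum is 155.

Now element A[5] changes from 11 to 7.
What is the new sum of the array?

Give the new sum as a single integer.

Old value at index 5: 11
New value at index 5: 7
Delta = 7 - 11 = -4
New sum = old_sum + delta = 155 + (-4) = 151

Answer: 151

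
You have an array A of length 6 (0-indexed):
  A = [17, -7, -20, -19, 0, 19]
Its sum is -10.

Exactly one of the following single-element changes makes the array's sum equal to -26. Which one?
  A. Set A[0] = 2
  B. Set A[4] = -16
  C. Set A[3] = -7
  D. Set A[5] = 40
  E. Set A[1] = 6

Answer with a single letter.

Answer: B

Derivation:
Option A: A[0] 17->2, delta=-15, new_sum=-10+(-15)=-25
Option B: A[4] 0->-16, delta=-16, new_sum=-10+(-16)=-26 <-- matches target
Option C: A[3] -19->-7, delta=12, new_sum=-10+(12)=2
Option D: A[5] 19->40, delta=21, new_sum=-10+(21)=11
Option E: A[1] -7->6, delta=13, new_sum=-10+(13)=3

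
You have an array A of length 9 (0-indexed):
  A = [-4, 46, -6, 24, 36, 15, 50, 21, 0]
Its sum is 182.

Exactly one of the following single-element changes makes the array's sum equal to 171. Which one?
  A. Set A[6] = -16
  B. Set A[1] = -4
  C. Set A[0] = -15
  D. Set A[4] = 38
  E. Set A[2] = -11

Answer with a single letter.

Option A: A[6] 50->-16, delta=-66, new_sum=182+(-66)=116
Option B: A[1] 46->-4, delta=-50, new_sum=182+(-50)=132
Option C: A[0] -4->-15, delta=-11, new_sum=182+(-11)=171 <-- matches target
Option D: A[4] 36->38, delta=2, new_sum=182+(2)=184
Option E: A[2] -6->-11, delta=-5, new_sum=182+(-5)=177

Answer: C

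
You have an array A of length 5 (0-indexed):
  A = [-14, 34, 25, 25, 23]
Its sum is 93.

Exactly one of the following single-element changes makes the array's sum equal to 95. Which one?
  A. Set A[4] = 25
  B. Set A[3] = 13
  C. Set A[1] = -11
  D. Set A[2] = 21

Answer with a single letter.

Option A: A[4] 23->25, delta=2, new_sum=93+(2)=95 <-- matches target
Option B: A[3] 25->13, delta=-12, new_sum=93+(-12)=81
Option C: A[1] 34->-11, delta=-45, new_sum=93+(-45)=48
Option D: A[2] 25->21, delta=-4, new_sum=93+(-4)=89

Answer: A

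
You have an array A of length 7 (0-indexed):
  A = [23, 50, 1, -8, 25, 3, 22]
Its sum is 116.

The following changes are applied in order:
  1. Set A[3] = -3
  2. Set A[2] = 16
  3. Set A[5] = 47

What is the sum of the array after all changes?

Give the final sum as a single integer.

Answer: 180

Derivation:
Initial sum: 116
Change 1: A[3] -8 -> -3, delta = 5, sum = 121
Change 2: A[2] 1 -> 16, delta = 15, sum = 136
Change 3: A[5] 3 -> 47, delta = 44, sum = 180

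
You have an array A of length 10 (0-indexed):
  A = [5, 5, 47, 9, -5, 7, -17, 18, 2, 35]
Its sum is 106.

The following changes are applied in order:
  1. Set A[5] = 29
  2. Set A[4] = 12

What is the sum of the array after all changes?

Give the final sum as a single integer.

Answer: 145

Derivation:
Initial sum: 106
Change 1: A[5] 7 -> 29, delta = 22, sum = 128
Change 2: A[4] -5 -> 12, delta = 17, sum = 145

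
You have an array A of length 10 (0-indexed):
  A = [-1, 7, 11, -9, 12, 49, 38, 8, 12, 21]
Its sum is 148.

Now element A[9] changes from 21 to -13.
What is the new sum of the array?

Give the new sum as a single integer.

Answer: 114

Derivation:
Old value at index 9: 21
New value at index 9: -13
Delta = -13 - 21 = -34
New sum = old_sum + delta = 148 + (-34) = 114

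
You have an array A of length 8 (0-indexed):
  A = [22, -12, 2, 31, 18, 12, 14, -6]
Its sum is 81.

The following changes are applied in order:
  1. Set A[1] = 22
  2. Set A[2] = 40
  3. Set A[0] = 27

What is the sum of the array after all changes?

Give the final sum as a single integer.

Answer: 158

Derivation:
Initial sum: 81
Change 1: A[1] -12 -> 22, delta = 34, sum = 115
Change 2: A[2] 2 -> 40, delta = 38, sum = 153
Change 3: A[0] 22 -> 27, delta = 5, sum = 158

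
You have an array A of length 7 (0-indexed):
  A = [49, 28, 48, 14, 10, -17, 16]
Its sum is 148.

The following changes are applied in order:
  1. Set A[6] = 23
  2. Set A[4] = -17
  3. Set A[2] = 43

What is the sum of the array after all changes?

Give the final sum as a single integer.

Answer: 123

Derivation:
Initial sum: 148
Change 1: A[6] 16 -> 23, delta = 7, sum = 155
Change 2: A[4] 10 -> -17, delta = -27, sum = 128
Change 3: A[2] 48 -> 43, delta = -5, sum = 123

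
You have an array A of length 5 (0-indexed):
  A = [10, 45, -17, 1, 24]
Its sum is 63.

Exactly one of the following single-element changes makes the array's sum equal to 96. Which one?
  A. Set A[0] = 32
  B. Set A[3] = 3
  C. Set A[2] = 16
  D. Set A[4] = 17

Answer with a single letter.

Option A: A[0] 10->32, delta=22, new_sum=63+(22)=85
Option B: A[3] 1->3, delta=2, new_sum=63+(2)=65
Option C: A[2] -17->16, delta=33, new_sum=63+(33)=96 <-- matches target
Option D: A[4] 24->17, delta=-7, new_sum=63+(-7)=56

Answer: C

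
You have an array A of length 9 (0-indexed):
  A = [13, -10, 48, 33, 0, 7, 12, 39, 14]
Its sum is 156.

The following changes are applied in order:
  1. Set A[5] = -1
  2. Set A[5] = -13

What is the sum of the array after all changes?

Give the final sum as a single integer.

Initial sum: 156
Change 1: A[5] 7 -> -1, delta = -8, sum = 148
Change 2: A[5] -1 -> -13, delta = -12, sum = 136

Answer: 136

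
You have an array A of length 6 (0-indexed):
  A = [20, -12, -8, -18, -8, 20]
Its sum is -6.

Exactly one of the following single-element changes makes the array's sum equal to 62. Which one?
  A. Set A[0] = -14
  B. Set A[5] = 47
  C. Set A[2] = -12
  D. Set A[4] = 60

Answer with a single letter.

Option A: A[0] 20->-14, delta=-34, new_sum=-6+(-34)=-40
Option B: A[5] 20->47, delta=27, new_sum=-6+(27)=21
Option C: A[2] -8->-12, delta=-4, new_sum=-6+(-4)=-10
Option D: A[4] -8->60, delta=68, new_sum=-6+(68)=62 <-- matches target

Answer: D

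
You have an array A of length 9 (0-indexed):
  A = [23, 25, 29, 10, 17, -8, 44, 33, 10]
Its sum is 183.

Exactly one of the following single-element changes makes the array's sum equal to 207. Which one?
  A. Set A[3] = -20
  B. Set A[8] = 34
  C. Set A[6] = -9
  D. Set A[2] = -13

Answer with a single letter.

Option A: A[3] 10->-20, delta=-30, new_sum=183+(-30)=153
Option B: A[8] 10->34, delta=24, new_sum=183+(24)=207 <-- matches target
Option C: A[6] 44->-9, delta=-53, new_sum=183+(-53)=130
Option D: A[2] 29->-13, delta=-42, new_sum=183+(-42)=141

Answer: B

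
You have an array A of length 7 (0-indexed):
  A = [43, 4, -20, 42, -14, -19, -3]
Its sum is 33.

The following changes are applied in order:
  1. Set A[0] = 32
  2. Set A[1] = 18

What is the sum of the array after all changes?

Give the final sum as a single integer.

Answer: 36

Derivation:
Initial sum: 33
Change 1: A[0] 43 -> 32, delta = -11, sum = 22
Change 2: A[1] 4 -> 18, delta = 14, sum = 36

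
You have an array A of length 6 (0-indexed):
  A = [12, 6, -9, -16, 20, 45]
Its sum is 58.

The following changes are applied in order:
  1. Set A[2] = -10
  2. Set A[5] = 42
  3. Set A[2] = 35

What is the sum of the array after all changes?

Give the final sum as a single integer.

Answer: 99

Derivation:
Initial sum: 58
Change 1: A[2] -9 -> -10, delta = -1, sum = 57
Change 2: A[5] 45 -> 42, delta = -3, sum = 54
Change 3: A[2] -10 -> 35, delta = 45, sum = 99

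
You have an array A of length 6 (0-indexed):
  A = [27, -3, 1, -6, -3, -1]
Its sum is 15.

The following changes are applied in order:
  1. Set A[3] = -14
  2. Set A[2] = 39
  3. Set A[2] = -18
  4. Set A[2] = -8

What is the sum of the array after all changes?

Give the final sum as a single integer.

Answer: -2

Derivation:
Initial sum: 15
Change 1: A[3] -6 -> -14, delta = -8, sum = 7
Change 2: A[2] 1 -> 39, delta = 38, sum = 45
Change 3: A[2] 39 -> -18, delta = -57, sum = -12
Change 4: A[2] -18 -> -8, delta = 10, sum = -2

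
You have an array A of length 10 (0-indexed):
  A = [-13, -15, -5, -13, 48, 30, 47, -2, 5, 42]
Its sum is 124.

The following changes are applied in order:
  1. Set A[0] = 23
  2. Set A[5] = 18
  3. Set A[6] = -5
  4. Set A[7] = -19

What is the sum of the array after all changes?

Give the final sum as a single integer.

Answer: 79

Derivation:
Initial sum: 124
Change 1: A[0] -13 -> 23, delta = 36, sum = 160
Change 2: A[5] 30 -> 18, delta = -12, sum = 148
Change 3: A[6] 47 -> -5, delta = -52, sum = 96
Change 4: A[7] -2 -> -19, delta = -17, sum = 79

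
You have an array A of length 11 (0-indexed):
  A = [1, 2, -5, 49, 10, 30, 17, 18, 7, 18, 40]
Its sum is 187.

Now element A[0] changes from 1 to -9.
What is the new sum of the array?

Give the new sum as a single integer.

Old value at index 0: 1
New value at index 0: -9
Delta = -9 - 1 = -10
New sum = old_sum + delta = 187 + (-10) = 177

Answer: 177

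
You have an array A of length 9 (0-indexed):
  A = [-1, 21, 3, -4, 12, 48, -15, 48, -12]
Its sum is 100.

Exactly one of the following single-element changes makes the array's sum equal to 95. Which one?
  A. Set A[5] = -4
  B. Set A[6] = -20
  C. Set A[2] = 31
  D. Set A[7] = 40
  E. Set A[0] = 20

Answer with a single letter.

Answer: B

Derivation:
Option A: A[5] 48->-4, delta=-52, new_sum=100+(-52)=48
Option B: A[6] -15->-20, delta=-5, new_sum=100+(-5)=95 <-- matches target
Option C: A[2] 3->31, delta=28, new_sum=100+(28)=128
Option D: A[7] 48->40, delta=-8, new_sum=100+(-8)=92
Option E: A[0] -1->20, delta=21, new_sum=100+(21)=121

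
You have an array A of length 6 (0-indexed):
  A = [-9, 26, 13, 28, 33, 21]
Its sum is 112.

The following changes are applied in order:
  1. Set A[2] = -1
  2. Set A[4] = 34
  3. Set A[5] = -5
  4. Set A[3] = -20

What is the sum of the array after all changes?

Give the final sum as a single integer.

Answer: 25

Derivation:
Initial sum: 112
Change 1: A[2] 13 -> -1, delta = -14, sum = 98
Change 2: A[4] 33 -> 34, delta = 1, sum = 99
Change 3: A[5] 21 -> -5, delta = -26, sum = 73
Change 4: A[3] 28 -> -20, delta = -48, sum = 25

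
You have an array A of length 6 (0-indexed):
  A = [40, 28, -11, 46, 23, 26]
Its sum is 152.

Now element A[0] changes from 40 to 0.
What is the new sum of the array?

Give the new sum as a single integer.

Old value at index 0: 40
New value at index 0: 0
Delta = 0 - 40 = -40
New sum = old_sum + delta = 152 + (-40) = 112

Answer: 112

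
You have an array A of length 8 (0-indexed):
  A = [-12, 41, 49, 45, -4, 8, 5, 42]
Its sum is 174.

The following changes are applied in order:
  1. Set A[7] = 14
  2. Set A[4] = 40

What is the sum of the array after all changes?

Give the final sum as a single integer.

Answer: 190

Derivation:
Initial sum: 174
Change 1: A[7] 42 -> 14, delta = -28, sum = 146
Change 2: A[4] -4 -> 40, delta = 44, sum = 190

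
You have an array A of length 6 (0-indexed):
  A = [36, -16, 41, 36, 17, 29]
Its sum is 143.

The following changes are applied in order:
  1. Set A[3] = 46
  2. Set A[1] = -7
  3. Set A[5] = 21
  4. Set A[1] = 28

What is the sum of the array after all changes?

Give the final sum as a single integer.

Initial sum: 143
Change 1: A[3] 36 -> 46, delta = 10, sum = 153
Change 2: A[1] -16 -> -7, delta = 9, sum = 162
Change 3: A[5] 29 -> 21, delta = -8, sum = 154
Change 4: A[1] -7 -> 28, delta = 35, sum = 189

Answer: 189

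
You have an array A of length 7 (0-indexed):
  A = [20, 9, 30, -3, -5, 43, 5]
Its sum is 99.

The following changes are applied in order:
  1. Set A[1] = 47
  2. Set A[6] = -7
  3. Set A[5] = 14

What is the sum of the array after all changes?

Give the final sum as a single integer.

Answer: 96

Derivation:
Initial sum: 99
Change 1: A[1] 9 -> 47, delta = 38, sum = 137
Change 2: A[6] 5 -> -7, delta = -12, sum = 125
Change 3: A[5] 43 -> 14, delta = -29, sum = 96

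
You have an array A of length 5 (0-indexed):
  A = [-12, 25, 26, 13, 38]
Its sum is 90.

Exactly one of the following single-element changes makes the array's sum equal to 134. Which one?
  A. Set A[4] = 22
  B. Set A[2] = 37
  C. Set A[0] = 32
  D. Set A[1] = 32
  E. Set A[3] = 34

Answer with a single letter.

Option A: A[4] 38->22, delta=-16, new_sum=90+(-16)=74
Option B: A[2] 26->37, delta=11, new_sum=90+(11)=101
Option C: A[0] -12->32, delta=44, new_sum=90+(44)=134 <-- matches target
Option D: A[1] 25->32, delta=7, new_sum=90+(7)=97
Option E: A[3] 13->34, delta=21, new_sum=90+(21)=111

Answer: C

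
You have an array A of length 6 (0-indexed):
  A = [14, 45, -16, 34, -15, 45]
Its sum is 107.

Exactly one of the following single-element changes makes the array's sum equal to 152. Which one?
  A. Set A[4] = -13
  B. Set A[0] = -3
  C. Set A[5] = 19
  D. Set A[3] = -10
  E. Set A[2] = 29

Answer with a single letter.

Option A: A[4] -15->-13, delta=2, new_sum=107+(2)=109
Option B: A[0] 14->-3, delta=-17, new_sum=107+(-17)=90
Option C: A[5] 45->19, delta=-26, new_sum=107+(-26)=81
Option D: A[3] 34->-10, delta=-44, new_sum=107+(-44)=63
Option E: A[2] -16->29, delta=45, new_sum=107+(45)=152 <-- matches target

Answer: E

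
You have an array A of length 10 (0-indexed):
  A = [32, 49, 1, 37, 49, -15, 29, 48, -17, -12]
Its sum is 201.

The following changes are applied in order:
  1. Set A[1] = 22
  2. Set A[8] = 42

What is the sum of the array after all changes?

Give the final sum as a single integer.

Answer: 233

Derivation:
Initial sum: 201
Change 1: A[1] 49 -> 22, delta = -27, sum = 174
Change 2: A[8] -17 -> 42, delta = 59, sum = 233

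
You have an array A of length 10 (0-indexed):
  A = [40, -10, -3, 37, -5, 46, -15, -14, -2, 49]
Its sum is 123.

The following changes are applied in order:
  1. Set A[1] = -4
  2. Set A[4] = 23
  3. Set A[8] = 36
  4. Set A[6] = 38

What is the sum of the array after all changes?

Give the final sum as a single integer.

Answer: 248

Derivation:
Initial sum: 123
Change 1: A[1] -10 -> -4, delta = 6, sum = 129
Change 2: A[4] -5 -> 23, delta = 28, sum = 157
Change 3: A[8] -2 -> 36, delta = 38, sum = 195
Change 4: A[6] -15 -> 38, delta = 53, sum = 248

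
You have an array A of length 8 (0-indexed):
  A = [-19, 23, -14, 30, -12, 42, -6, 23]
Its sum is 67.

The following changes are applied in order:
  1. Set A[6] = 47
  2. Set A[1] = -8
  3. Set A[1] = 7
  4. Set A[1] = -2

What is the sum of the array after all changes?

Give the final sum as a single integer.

Initial sum: 67
Change 1: A[6] -6 -> 47, delta = 53, sum = 120
Change 2: A[1] 23 -> -8, delta = -31, sum = 89
Change 3: A[1] -8 -> 7, delta = 15, sum = 104
Change 4: A[1] 7 -> -2, delta = -9, sum = 95

Answer: 95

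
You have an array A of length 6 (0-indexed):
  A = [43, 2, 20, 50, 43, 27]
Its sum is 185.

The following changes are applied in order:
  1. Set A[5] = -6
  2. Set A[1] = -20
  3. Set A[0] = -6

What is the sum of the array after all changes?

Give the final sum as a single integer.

Answer: 81

Derivation:
Initial sum: 185
Change 1: A[5] 27 -> -6, delta = -33, sum = 152
Change 2: A[1] 2 -> -20, delta = -22, sum = 130
Change 3: A[0] 43 -> -6, delta = -49, sum = 81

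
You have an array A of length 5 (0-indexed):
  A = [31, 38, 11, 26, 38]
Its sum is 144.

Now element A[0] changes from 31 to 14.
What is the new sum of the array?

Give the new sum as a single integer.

Old value at index 0: 31
New value at index 0: 14
Delta = 14 - 31 = -17
New sum = old_sum + delta = 144 + (-17) = 127

Answer: 127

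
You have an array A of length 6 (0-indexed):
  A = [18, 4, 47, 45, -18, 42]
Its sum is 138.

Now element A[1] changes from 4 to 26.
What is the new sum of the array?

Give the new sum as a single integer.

Answer: 160

Derivation:
Old value at index 1: 4
New value at index 1: 26
Delta = 26 - 4 = 22
New sum = old_sum + delta = 138 + (22) = 160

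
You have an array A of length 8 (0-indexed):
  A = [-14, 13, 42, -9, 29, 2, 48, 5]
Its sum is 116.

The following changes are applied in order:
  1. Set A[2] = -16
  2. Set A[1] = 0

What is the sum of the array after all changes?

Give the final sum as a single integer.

Answer: 45

Derivation:
Initial sum: 116
Change 1: A[2] 42 -> -16, delta = -58, sum = 58
Change 2: A[1] 13 -> 0, delta = -13, sum = 45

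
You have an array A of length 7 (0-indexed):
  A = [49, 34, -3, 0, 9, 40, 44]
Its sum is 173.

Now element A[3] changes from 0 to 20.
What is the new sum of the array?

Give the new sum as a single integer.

Old value at index 3: 0
New value at index 3: 20
Delta = 20 - 0 = 20
New sum = old_sum + delta = 173 + (20) = 193

Answer: 193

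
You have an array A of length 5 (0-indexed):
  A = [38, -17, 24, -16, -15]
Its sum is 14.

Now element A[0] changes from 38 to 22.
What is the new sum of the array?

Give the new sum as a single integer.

Old value at index 0: 38
New value at index 0: 22
Delta = 22 - 38 = -16
New sum = old_sum + delta = 14 + (-16) = -2

Answer: -2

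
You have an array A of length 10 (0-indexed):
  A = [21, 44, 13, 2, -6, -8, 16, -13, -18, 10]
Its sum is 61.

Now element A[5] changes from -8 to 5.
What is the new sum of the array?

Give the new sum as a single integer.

Old value at index 5: -8
New value at index 5: 5
Delta = 5 - -8 = 13
New sum = old_sum + delta = 61 + (13) = 74

Answer: 74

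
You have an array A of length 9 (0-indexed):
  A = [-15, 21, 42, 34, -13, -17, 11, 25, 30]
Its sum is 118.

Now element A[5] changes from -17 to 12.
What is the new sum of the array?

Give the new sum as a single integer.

Answer: 147

Derivation:
Old value at index 5: -17
New value at index 5: 12
Delta = 12 - -17 = 29
New sum = old_sum + delta = 118 + (29) = 147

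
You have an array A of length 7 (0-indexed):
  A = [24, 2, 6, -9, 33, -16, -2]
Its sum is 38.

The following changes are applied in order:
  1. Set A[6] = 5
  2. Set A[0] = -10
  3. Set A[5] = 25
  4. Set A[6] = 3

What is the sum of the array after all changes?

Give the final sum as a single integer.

Initial sum: 38
Change 1: A[6] -2 -> 5, delta = 7, sum = 45
Change 2: A[0] 24 -> -10, delta = -34, sum = 11
Change 3: A[5] -16 -> 25, delta = 41, sum = 52
Change 4: A[6] 5 -> 3, delta = -2, sum = 50

Answer: 50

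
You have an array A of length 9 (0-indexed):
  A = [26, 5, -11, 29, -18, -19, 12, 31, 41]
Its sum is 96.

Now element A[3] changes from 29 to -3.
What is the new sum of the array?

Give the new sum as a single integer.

Answer: 64

Derivation:
Old value at index 3: 29
New value at index 3: -3
Delta = -3 - 29 = -32
New sum = old_sum + delta = 96 + (-32) = 64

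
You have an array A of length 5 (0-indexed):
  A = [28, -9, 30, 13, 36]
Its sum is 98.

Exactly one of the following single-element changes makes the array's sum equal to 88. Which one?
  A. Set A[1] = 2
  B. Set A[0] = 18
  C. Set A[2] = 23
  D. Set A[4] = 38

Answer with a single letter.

Option A: A[1] -9->2, delta=11, new_sum=98+(11)=109
Option B: A[0] 28->18, delta=-10, new_sum=98+(-10)=88 <-- matches target
Option C: A[2] 30->23, delta=-7, new_sum=98+(-7)=91
Option D: A[4] 36->38, delta=2, new_sum=98+(2)=100

Answer: B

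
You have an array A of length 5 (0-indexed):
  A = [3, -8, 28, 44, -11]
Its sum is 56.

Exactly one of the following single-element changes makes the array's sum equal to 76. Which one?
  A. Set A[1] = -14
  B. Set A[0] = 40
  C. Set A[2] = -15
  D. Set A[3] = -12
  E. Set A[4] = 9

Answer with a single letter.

Answer: E

Derivation:
Option A: A[1] -8->-14, delta=-6, new_sum=56+(-6)=50
Option B: A[0] 3->40, delta=37, new_sum=56+(37)=93
Option C: A[2] 28->-15, delta=-43, new_sum=56+(-43)=13
Option D: A[3] 44->-12, delta=-56, new_sum=56+(-56)=0
Option E: A[4] -11->9, delta=20, new_sum=56+(20)=76 <-- matches target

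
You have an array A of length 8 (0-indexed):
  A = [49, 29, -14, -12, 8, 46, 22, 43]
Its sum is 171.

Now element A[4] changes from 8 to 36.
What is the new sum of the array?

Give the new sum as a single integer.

Answer: 199

Derivation:
Old value at index 4: 8
New value at index 4: 36
Delta = 36 - 8 = 28
New sum = old_sum + delta = 171 + (28) = 199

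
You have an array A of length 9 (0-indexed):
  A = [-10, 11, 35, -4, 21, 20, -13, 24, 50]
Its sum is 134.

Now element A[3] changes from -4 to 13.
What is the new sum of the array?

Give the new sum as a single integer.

Answer: 151

Derivation:
Old value at index 3: -4
New value at index 3: 13
Delta = 13 - -4 = 17
New sum = old_sum + delta = 134 + (17) = 151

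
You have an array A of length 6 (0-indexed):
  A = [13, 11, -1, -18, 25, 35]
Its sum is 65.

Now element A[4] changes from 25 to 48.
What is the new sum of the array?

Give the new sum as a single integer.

Old value at index 4: 25
New value at index 4: 48
Delta = 48 - 25 = 23
New sum = old_sum + delta = 65 + (23) = 88

Answer: 88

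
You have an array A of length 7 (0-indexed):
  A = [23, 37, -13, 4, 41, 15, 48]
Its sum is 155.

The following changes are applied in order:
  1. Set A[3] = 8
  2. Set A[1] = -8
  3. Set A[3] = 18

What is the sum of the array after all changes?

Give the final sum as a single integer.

Initial sum: 155
Change 1: A[3] 4 -> 8, delta = 4, sum = 159
Change 2: A[1] 37 -> -8, delta = -45, sum = 114
Change 3: A[3] 8 -> 18, delta = 10, sum = 124

Answer: 124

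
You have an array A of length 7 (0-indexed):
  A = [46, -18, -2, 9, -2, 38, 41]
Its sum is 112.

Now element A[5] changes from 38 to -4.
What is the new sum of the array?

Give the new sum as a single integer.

Answer: 70

Derivation:
Old value at index 5: 38
New value at index 5: -4
Delta = -4 - 38 = -42
New sum = old_sum + delta = 112 + (-42) = 70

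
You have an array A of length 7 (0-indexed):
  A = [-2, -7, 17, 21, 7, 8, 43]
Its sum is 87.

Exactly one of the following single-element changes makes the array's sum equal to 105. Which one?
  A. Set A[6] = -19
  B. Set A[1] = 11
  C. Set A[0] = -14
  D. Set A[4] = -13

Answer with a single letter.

Option A: A[6] 43->-19, delta=-62, new_sum=87+(-62)=25
Option B: A[1] -7->11, delta=18, new_sum=87+(18)=105 <-- matches target
Option C: A[0] -2->-14, delta=-12, new_sum=87+(-12)=75
Option D: A[4] 7->-13, delta=-20, new_sum=87+(-20)=67

Answer: B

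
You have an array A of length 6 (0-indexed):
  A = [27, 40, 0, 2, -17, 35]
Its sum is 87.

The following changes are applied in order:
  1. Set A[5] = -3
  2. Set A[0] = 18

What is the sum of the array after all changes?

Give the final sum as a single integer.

Answer: 40

Derivation:
Initial sum: 87
Change 1: A[5] 35 -> -3, delta = -38, sum = 49
Change 2: A[0] 27 -> 18, delta = -9, sum = 40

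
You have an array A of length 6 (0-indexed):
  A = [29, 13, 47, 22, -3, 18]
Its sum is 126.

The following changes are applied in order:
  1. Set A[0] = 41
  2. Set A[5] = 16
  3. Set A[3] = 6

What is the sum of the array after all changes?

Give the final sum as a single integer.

Answer: 120

Derivation:
Initial sum: 126
Change 1: A[0] 29 -> 41, delta = 12, sum = 138
Change 2: A[5] 18 -> 16, delta = -2, sum = 136
Change 3: A[3] 22 -> 6, delta = -16, sum = 120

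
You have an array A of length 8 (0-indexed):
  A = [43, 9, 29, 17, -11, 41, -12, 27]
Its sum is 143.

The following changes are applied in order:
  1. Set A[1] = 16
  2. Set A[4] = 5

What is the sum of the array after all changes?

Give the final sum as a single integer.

Answer: 166

Derivation:
Initial sum: 143
Change 1: A[1] 9 -> 16, delta = 7, sum = 150
Change 2: A[4] -11 -> 5, delta = 16, sum = 166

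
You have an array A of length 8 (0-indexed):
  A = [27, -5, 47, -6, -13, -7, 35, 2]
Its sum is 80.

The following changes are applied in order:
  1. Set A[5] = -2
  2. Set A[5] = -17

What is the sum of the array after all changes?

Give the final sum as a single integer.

Answer: 70

Derivation:
Initial sum: 80
Change 1: A[5] -7 -> -2, delta = 5, sum = 85
Change 2: A[5] -2 -> -17, delta = -15, sum = 70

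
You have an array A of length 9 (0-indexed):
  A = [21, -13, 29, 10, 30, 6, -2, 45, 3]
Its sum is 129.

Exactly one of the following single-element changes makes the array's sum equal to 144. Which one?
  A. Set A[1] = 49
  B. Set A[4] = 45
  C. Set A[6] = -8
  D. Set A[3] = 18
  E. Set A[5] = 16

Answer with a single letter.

Answer: B

Derivation:
Option A: A[1] -13->49, delta=62, new_sum=129+(62)=191
Option B: A[4] 30->45, delta=15, new_sum=129+(15)=144 <-- matches target
Option C: A[6] -2->-8, delta=-6, new_sum=129+(-6)=123
Option D: A[3] 10->18, delta=8, new_sum=129+(8)=137
Option E: A[5] 6->16, delta=10, new_sum=129+(10)=139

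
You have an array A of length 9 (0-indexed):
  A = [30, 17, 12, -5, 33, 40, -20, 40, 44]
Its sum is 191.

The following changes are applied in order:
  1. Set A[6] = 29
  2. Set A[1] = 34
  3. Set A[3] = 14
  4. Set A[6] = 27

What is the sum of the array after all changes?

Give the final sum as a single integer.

Answer: 274

Derivation:
Initial sum: 191
Change 1: A[6] -20 -> 29, delta = 49, sum = 240
Change 2: A[1] 17 -> 34, delta = 17, sum = 257
Change 3: A[3] -5 -> 14, delta = 19, sum = 276
Change 4: A[6] 29 -> 27, delta = -2, sum = 274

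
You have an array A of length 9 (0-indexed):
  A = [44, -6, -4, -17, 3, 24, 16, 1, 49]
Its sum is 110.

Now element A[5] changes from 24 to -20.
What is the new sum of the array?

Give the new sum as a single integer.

Answer: 66

Derivation:
Old value at index 5: 24
New value at index 5: -20
Delta = -20 - 24 = -44
New sum = old_sum + delta = 110 + (-44) = 66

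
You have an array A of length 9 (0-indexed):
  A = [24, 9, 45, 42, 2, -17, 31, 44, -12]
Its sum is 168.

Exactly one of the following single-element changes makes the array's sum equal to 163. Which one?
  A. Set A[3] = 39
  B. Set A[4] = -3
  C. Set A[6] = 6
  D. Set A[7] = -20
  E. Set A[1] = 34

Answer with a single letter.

Option A: A[3] 42->39, delta=-3, new_sum=168+(-3)=165
Option B: A[4] 2->-3, delta=-5, new_sum=168+(-5)=163 <-- matches target
Option C: A[6] 31->6, delta=-25, new_sum=168+(-25)=143
Option D: A[7] 44->-20, delta=-64, new_sum=168+(-64)=104
Option E: A[1] 9->34, delta=25, new_sum=168+(25)=193

Answer: B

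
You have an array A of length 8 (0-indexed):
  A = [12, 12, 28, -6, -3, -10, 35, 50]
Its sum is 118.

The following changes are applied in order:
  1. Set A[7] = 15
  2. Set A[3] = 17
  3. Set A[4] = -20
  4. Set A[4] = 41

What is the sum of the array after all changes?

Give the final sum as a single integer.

Answer: 150

Derivation:
Initial sum: 118
Change 1: A[7] 50 -> 15, delta = -35, sum = 83
Change 2: A[3] -6 -> 17, delta = 23, sum = 106
Change 3: A[4] -3 -> -20, delta = -17, sum = 89
Change 4: A[4] -20 -> 41, delta = 61, sum = 150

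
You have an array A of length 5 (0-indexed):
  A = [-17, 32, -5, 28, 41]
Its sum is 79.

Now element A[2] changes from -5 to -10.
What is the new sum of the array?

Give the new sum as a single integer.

Old value at index 2: -5
New value at index 2: -10
Delta = -10 - -5 = -5
New sum = old_sum + delta = 79 + (-5) = 74

Answer: 74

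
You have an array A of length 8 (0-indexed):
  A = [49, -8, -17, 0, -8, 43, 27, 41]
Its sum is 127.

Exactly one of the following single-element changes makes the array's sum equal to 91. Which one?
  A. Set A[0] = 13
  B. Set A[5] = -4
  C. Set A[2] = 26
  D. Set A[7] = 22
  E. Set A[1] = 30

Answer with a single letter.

Option A: A[0] 49->13, delta=-36, new_sum=127+(-36)=91 <-- matches target
Option B: A[5] 43->-4, delta=-47, new_sum=127+(-47)=80
Option C: A[2] -17->26, delta=43, new_sum=127+(43)=170
Option D: A[7] 41->22, delta=-19, new_sum=127+(-19)=108
Option E: A[1] -8->30, delta=38, new_sum=127+(38)=165

Answer: A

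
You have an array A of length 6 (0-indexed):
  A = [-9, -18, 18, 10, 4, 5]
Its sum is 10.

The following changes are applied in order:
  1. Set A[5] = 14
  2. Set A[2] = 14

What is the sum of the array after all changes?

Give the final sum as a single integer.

Initial sum: 10
Change 1: A[5] 5 -> 14, delta = 9, sum = 19
Change 2: A[2] 18 -> 14, delta = -4, sum = 15

Answer: 15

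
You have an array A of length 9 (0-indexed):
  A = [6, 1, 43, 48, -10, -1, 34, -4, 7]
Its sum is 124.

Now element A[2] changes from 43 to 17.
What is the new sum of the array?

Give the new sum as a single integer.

Old value at index 2: 43
New value at index 2: 17
Delta = 17 - 43 = -26
New sum = old_sum + delta = 124 + (-26) = 98

Answer: 98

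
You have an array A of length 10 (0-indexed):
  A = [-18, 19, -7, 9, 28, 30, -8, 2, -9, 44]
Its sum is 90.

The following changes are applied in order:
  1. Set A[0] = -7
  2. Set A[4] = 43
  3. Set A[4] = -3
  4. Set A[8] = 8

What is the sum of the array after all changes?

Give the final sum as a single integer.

Initial sum: 90
Change 1: A[0] -18 -> -7, delta = 11, sum = 101
Change 2: A[4] 28 -> 43, delta = 15, sum = 116
Change 3: A[4] 43 -> -3, delta = -46, sum = 70
Change 4: A[8] -9 -> 8, delta = 17, sum = 87

Answer: 87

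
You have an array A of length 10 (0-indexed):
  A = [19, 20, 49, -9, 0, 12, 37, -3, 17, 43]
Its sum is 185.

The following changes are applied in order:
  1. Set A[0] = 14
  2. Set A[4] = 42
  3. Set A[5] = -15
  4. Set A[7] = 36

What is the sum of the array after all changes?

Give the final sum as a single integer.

Initial sum: 185
Change 1: A[0] 19 -> 14, delta = -5, sum = 180
Change 2: A[4] 0 -> 42, delta = 42, sum = 222
Change 3: A[5] 12 -> -15, delta = -27, sum = 195
Change 4: A[7] -3 -> 36, delta = 39, sum = 234

Answer: 234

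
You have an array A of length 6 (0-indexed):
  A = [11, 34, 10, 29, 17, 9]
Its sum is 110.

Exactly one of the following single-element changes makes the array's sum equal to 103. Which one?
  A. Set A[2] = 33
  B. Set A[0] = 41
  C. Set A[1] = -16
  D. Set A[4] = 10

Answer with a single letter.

Option A: A[2] 10->33, delta=23, new_sum=110+(23)=133
Option B: A[0] 11->41, delta=30, new_sum=110+(30)=140
Option C: A[1] 34->-16, delta=-50, new_sum=110+(-50)=60
Option D: A[4] 17->10, delta=-7, new_sum=110+(-7)=103 <-- matches target

Answer: D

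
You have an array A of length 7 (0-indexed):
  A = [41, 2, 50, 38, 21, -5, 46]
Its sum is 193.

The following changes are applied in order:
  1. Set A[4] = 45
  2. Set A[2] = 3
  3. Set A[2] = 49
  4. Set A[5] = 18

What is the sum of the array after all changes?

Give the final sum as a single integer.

Initial sum: 193
Change 1: A[4] 21 -> 45, delta = 24, sum = 217
Change 2: A[2] 50 -> 3, delta = -47, sum = 170
Change 3: A[2] 3 -> 49, delta = 46, sum = 216
Change 4: A[5] -5 -> 18, delta = 23, sum = 239

Answer: 239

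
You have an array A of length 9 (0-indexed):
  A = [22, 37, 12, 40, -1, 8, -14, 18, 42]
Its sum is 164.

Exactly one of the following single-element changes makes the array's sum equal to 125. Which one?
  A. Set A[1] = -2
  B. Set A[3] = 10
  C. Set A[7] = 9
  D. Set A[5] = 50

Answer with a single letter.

Answer: A

Derivation:
Option A: A[1] 37->-2, delta=-39, new_sum=164+(-39)=125 <-- matches target
Option B: A[3] 40->10, delta=-30, new_sum=164+(-30)=134
Option C: A[7] 18->9, delta=-9, new_sum=164+(-9)=155
Option D: A[5] 8->50, delta=42, new_sum=164+(42)=206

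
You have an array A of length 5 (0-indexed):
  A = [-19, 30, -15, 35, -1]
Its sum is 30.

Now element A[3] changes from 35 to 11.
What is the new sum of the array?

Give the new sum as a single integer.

Old value at index 3: 35
New value at index 3: 11
Delta = 11 - 35 = -24
New sum = old_sum + delta = 30 + (-24) = 6

Answer: 6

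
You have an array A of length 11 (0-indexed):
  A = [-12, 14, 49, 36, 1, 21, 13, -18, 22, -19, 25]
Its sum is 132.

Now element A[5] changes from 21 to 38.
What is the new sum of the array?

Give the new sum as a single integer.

Answer: 149

Derivation:
Old value at index 5: 21
New value at index 5: 38
Delta = 38 - 21 = 17
New sum = old_sum + delta = 132 + (17) = 149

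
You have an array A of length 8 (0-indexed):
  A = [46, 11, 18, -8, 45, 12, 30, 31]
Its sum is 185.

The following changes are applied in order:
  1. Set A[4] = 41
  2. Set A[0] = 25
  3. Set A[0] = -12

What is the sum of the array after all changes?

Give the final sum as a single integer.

Answer: 123

Derivation:
Initial sum: 185
Change 1: A[4] 45 -> 41, delta = -4, sum = 181
Change 2: A[0] 46 -> 25, delta = -21, sum = 160
Change 3: A[0] 25 -> -12, delta = -37, sum = 123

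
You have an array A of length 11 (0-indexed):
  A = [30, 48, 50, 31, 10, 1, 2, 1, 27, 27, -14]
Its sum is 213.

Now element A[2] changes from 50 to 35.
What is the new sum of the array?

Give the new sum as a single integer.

Old value at index 2: 50
New value at index 2: 35
Delta = 35 - 50 = -15
New sum = old_sum + delta = 213 + (-15) = 198

Answer: 198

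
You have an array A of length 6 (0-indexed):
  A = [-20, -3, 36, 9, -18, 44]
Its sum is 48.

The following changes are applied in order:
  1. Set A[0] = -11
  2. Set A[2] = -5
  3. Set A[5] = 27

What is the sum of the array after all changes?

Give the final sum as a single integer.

Answer: -1

Derivation:
Initial sum: 48
Change 1: A[0] -20 -> -11, delta = 9, sum = 57
Change 2: A[2] 36 -> -5, delta = -41, sum = 16
Change 3: A[5] 44 -> 27, delta = -17, sum = -1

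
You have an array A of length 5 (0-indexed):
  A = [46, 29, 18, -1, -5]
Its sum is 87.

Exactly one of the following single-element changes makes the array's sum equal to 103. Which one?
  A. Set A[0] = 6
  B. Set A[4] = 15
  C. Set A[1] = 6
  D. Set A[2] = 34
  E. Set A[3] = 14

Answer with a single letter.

Option A: A[0] 46->6, delta=-40, new_sum=87+(-40)=47
Option B: A[4] -5->15, delta=20, new_sum=87+(20)=107
Option C: A[1] 29->6, delta=-23, new_sum=87+(-23)=64
Option D: A[2] 18->34, delta=16, new_sum=87+(16)=103 <-- matches target
Option E: A[3] -1->14, delta=15, new_sum=87+(15)=102

Answer: D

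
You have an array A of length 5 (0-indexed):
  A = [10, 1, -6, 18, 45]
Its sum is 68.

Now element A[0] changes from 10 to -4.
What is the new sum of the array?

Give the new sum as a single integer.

Answer: 54

Derivation:
Old value at index 0: 10
New value at index 0: -4
Delta = -4 - 10 = -14
New sum = old_sum + delta = 68 + (-14) = 54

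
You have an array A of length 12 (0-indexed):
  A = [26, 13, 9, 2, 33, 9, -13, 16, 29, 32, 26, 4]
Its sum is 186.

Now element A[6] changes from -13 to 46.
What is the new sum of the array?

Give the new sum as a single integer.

Old value at index 6: -13
New value at index 6: 46
Delta = 46 - -13 = 59
New sum = old_sum + delta = 186 + (59) = 245

Answer: 245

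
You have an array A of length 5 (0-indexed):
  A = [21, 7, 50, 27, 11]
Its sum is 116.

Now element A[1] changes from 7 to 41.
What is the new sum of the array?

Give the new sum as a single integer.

Answer: 150

Derivation:
Old value at index 1: 7
New value at index 1: 41
Delta = 41 - 7 = 34
New sum = old_sum + delta = 116 + (34) = 150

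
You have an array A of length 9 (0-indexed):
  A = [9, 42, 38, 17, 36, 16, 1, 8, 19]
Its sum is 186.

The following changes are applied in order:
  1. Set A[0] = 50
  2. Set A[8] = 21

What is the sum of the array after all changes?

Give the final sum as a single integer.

Initial sum: 186
Change 1: A[0] 9 -> 50, delta = 41, sum = 227
Change 2: A[8] 19 -> 21, delta = 2, sum = 229

Answer: 229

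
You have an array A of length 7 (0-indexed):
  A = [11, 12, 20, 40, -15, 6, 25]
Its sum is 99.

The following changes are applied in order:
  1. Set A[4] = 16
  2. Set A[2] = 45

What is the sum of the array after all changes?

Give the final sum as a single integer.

Initial sum: 99
Change 1: A[4] -15 -> 16, delta = 31, sum = 130
Change 2: A[2] 20 -> 45, delta = 25, sum = 155

Answer: 155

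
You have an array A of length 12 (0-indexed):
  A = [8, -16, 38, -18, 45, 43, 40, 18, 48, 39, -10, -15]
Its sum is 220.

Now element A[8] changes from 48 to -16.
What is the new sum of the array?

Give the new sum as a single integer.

Old value at index 8: 48
New value at index 8: -16
Delta = -16 - 48 = -64
New sum = old_sum + delta = 220 + (-64) = 156

Answer: 156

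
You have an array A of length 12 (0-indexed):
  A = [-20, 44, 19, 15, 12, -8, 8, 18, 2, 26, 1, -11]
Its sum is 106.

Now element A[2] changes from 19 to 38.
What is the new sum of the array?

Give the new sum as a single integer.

Answer: 125

Derivation:
Old value at index 2: 19
New value at index 2: 38
Delta = 38 - 19 = 19
New sum = old_sum + delta = 106 + (19) = 125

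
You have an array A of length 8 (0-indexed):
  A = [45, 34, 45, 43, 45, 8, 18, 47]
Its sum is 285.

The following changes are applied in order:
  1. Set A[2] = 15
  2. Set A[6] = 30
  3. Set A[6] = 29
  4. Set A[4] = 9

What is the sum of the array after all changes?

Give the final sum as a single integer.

Answer: 230

Derivation:
Initial sum: 285
Change 1: A[2] 45 -> 15, delta = -30, sum = 255
Change 2: A[6] 18 -> 30, delta = 12, sum = 267
Change 3: A[6] 30 -> 29, delta = -1, sum = 266
Change 4: A[4] 45 -> 9, delta = -36, sum = 230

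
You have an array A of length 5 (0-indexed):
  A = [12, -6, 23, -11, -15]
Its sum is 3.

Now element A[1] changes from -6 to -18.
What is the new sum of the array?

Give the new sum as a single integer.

Answer: -9

Derivation:
Old value at index 1: -6
New value at index 1: -18
Delta = -18 - -6 = -12
New sum = old_sum + delta = 3 + (-12) = -9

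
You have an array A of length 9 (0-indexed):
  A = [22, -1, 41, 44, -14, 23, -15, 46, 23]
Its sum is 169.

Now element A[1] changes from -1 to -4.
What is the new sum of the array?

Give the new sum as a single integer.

Old value at index 1: -1
New value at index 1: -4
Delta = -4 - -1 = -3
New sum = old_sum + delta = 169 + (-3) = 166

Answer: 166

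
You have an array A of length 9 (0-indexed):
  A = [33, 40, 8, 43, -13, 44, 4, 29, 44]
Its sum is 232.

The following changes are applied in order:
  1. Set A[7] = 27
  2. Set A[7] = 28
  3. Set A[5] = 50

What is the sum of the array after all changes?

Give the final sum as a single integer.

Initial sum: 232
Change 1: A[7] 29 -> 27, delta = -2, sum = 230
Change 2: A[7] 27 -> 28, delta = 1, sum = 231
Change 3: A[5] 44 -> 50, delta = 6, sum = 237

Answer: 237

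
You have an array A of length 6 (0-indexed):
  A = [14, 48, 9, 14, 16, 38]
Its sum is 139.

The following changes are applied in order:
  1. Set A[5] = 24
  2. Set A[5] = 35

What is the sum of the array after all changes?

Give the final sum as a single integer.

Initial sum: 139
Change 1: A[5] 38 -> 24, delta = -14, sum = 125
Change 2: A[5] 24 -> 35, delta = 11, sum = 136

Answer: 136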